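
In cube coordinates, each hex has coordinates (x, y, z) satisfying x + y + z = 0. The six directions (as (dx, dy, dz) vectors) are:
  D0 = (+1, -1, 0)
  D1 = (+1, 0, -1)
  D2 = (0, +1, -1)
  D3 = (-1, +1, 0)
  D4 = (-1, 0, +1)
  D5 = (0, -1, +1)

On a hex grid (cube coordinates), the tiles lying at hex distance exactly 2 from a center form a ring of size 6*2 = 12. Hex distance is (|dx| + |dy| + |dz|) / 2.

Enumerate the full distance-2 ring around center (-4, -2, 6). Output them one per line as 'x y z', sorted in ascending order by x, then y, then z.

Walk ring at distance 2 from (-4, -2, 6):
Start at center + D4*2 = (-6, -2, 8)
  hex 0: (-6, -2, 8)
  hex 1: (-5, -3, 8)
  hex 2: (-4, -4, 8)
  hex 3: (-3, -4, 7)
  hex 4: (-2, -4, 6)
  hex 5: (-2, -3, 5)
  hex 6: (-2, -2, 4)
  hex 7: (-3, -1, 4)
  hex 8: (-4, 0, 4)
  hex 9: (-5, 0, 5)
  hex 10: (-6, 0, 6)
  hex 11: (-6, -1, 7)
Sorted: 12 hexes.

Answer: -6 -2 8
-6 -1 7
-6 0 6
-5 -3 8
-5 0 5
-4 -4 8
-4 0 4
-3 -4 7
-3 -1 4
-2 -4 6
-2 -3 5
-2 -2 4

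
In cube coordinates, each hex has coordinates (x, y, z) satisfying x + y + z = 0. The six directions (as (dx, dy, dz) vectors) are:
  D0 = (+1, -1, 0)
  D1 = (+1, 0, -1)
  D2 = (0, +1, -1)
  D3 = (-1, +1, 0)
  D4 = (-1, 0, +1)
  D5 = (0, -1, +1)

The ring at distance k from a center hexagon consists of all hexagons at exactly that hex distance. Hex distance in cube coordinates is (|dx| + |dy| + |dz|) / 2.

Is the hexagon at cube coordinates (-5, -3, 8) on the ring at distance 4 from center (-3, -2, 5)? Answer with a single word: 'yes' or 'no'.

Answer: no

Derivation:
|px - cx| = |-5 - (-3)| = 2
|py - cy| = |-3 - (-2)| = 1
|pz - cz| = |8 - 5| = 3
distance = (2+1+3)/2 = 6/2 = 3
radius = 4; distance != radius -> no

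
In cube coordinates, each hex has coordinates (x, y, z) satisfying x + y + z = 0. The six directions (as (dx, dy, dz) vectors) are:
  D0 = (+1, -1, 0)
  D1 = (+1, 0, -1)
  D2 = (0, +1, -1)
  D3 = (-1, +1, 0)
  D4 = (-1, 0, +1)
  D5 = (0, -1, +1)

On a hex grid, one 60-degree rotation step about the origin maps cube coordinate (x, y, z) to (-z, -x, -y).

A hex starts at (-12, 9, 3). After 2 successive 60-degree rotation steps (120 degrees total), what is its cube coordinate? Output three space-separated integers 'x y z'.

Answer: 9 3 -12

Derivation:
Start: (-12, 9, 3)
Step 1: (-12, 9, 3) -> (-(3), -(-12), -(9)) = (-3, 12, -9)
Step 2: (-3, 12, -9) -> (-(-9), -(-3), -(12)) = (9, 3, -12)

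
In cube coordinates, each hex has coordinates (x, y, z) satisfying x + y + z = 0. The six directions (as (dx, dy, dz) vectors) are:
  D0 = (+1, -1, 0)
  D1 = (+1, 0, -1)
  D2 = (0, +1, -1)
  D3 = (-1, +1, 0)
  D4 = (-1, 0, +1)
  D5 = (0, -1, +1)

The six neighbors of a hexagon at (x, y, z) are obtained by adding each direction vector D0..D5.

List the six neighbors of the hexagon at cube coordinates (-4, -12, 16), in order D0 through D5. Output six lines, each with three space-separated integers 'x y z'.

Center: (-4, -12, 16). Add each direction:
  D0: (-4, -12, 16) + (1, -1, 0) = (-3, -13, 16)
  D1: (-4, -12, 16) + (1, 0, -1) = (-3, -12, 15)
  D2: (-4, -12, 16) + (0, 1, -1) = (-4, -11, 15)
  D3: (-4, -12, 16) + (-1, 1, 0) = (-5, -11, 16)
  D4: (-4, -12, 16) + (-1, 0, 1) = (-5, -12, 17)
  D5: (-4, -12, 16) + (0, -1, 1) = (-4, -13, 17)

Answer: -3 -13 16
-3 -12 15
-4 -11 15
-5 -11 16
-5 -12 17
-4 -13 17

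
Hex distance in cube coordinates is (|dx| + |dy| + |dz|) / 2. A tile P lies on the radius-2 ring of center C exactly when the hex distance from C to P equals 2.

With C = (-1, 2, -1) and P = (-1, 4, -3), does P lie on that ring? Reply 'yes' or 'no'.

|px - cx| = |-1 - (-1)| = 0
|py - cy| = |4 - 2| = 2
|pz - cz| = |-3 - (-1)| = 2
distance = (0+2+2)/2 = 4/2 = 2
radius = 2; distance == radius -> yes

Answer: yes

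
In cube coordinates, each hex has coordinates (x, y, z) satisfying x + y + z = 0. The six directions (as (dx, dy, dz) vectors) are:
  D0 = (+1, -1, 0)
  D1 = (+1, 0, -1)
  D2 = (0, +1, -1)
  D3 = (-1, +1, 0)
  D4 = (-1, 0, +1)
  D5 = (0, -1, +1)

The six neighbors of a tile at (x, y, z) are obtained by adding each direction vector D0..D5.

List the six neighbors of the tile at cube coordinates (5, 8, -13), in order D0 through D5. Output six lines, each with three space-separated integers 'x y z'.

Answer: 6 7 -13
6 8 -14
5 9 -14
4 9 -13
4 8 -12
5 7 -12

Derivation:
Center: (5, 8, -13). Add each direction:
  D0: (5, 8, -13) + (1, -1, 0) = (6, 7, -13)
  D1: (5, 8, -13) + (1, 0, -1) = (6, 8, -14)
  D2: (5, 8, -13) + (0, 1, -1) = (5, 9, -14)
  D3: (5, 8, -13) + (-1, 1, 0) = (4, 9, -13)
  D4: (5, 8, -13) + (-1, 0, 1) = (4, 8, -12)
  D5: (5, 8, -13) + (0, -1, 1) = (5, 7, -12)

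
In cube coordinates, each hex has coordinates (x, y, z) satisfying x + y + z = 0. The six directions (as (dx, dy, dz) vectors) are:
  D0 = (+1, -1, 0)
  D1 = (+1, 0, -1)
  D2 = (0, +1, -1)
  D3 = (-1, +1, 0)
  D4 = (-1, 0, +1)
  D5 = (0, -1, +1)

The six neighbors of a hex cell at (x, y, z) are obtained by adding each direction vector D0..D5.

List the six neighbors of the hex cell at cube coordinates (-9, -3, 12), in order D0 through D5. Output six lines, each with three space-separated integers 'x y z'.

Answer: -8 -4 12
-8 -3 11
-9 -2 11
-10 -2 12
-10 -3 13
-9 -4 13

Derivation:
Center: (-9, -3, 12). Add each direction:
  D0: (-9, -3, 12) + (1, -1, 0) = (-8, -4, 12)
  D1: (-9, -3, 12) + (1, 0, -1) = (-8, -3, 11)
  D2: (-9, -3, 12) + (0, 1, -1) = (-9, -2, 11)
  D3: (-9, -3, 12) + (-1, 1, 0) = (-10, -2, 12)
  D4: (-9, -3, 12) + (-1, 0, 1) = (-10, -3, 13)
  D5: (-9, -3, 12) + (0, -1, 1) = (-9, -4, 13)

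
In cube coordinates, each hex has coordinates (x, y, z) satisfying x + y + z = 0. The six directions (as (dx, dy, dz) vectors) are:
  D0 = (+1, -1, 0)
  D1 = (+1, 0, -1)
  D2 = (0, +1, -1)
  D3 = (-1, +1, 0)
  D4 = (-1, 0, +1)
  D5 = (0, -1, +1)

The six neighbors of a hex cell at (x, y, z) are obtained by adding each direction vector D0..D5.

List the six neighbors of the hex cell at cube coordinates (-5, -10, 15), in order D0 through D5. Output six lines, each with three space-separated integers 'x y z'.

Answer: -4 -11 15
-4 -10 14
-5 -9 14
-6 -9 15
-6 -10 16
-5 -11 16

Derivation:
Center: (-5, -10, 15). Add each direction:
  D0: (-5, -10, 15) + (1, -1, 0) = (-4, -11, 15)
  D1: (-5, -10, 15) + (1, 0, -1) = (-4, -10, 14)
  D2: (-5, -10, 15) + (0, 1, -1) = (-5, -9, 14)
  D3: (-5, -10, 15) + (-1, 1, 0) = (-6, -9, 15)
  D4: (-5, -10, 15) + (-1, 0, 1) = (-6, -10, 16)
  D5: (-5, -10, 15) + (0, -1, 1) = (-5, -11, 16)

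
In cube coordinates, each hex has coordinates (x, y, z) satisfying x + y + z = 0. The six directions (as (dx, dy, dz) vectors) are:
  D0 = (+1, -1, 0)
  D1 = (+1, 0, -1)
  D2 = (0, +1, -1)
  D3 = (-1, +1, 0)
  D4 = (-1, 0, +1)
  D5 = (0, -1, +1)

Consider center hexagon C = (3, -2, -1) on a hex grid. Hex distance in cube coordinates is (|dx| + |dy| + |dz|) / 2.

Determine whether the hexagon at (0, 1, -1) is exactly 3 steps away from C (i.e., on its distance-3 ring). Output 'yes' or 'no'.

|px - cx| = |0 - 3| = 3
|py - cy| = |1 - (-2)| = 3
|pz - cz| = |-1 - (-1)| = 0
distance = (3+3+0)/2 = 6/2 = 3
radius = 3; distance == radius -> yes

Answer: yes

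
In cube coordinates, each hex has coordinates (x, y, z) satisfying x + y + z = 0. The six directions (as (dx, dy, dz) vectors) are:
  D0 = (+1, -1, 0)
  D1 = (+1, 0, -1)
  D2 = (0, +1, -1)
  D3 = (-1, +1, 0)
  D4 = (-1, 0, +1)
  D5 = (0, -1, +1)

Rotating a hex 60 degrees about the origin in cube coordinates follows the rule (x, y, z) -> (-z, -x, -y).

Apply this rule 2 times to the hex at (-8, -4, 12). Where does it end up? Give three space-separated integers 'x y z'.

Start: (-8, -4, 12)
Step 1: (-8, -4, 12) -> (-(12), -(-8), -(-4)) = (-12, 8, 4)
Step 2: (-12, 8, 4) -> (-(4), -(-12), -(8)) = (-4, 12, -8)

Answer: -4 12 -8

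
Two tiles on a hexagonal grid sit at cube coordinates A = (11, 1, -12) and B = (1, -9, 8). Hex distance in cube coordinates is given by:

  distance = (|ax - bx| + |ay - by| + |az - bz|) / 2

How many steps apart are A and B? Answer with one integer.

|ax - bx| = |11 - 1| = 10
|ay - by| = |1 - (-9)| = 10
|az - bz| = |-12 - 8| = 20
distance = (10 + 10 + 20) / 2 = 40 / 2 = 20

Answer: 20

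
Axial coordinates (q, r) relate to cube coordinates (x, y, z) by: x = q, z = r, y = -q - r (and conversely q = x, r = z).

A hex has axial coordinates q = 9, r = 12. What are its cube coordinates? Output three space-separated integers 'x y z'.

x = q = 9
z = r = 12
y = -x - z = -(9) - (12) = -21

Answer: 9 -21 12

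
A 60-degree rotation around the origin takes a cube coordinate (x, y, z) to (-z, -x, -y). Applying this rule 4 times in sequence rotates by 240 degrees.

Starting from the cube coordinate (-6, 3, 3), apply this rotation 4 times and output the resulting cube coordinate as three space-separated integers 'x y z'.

Start: (-6, 3, 3)
Step 1: (-6, 3, 3) -> (-(3), -(-6), -(3)) = (-3, 6, -3)
Step 2: (-3, 6, -3) -> (-(-3), -(-3), -(6)) = (3, 3, -6)
Step 3: (3, 3, -6) -> (-(-6), -(3), -(3)) = (6, -3, -3)
Step 4: (6, -3, -3) -> (-(-3), -(6), -(-3)) = (3, -6, 3)

Answer: 3 -6 3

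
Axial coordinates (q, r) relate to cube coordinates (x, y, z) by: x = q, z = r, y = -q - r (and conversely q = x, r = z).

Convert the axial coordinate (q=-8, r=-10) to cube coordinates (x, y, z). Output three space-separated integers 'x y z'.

Answer: -8 18 -10

Derivation:
x = q = -8
z = r = -10
y = -x - z = -(-8) - (-10) = 18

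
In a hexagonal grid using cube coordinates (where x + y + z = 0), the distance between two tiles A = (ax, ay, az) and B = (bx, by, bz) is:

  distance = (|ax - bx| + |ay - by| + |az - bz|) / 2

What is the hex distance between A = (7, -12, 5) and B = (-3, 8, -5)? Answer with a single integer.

|ax - bx| = |7 - (-3)| = 10
|ay - by| = |-12 - 8| = 20
|az - bz| = |5 - (-5)| = 10
distance = (10 + 20 + 10) / 2 = 40 / 2 = 20

Answer: 20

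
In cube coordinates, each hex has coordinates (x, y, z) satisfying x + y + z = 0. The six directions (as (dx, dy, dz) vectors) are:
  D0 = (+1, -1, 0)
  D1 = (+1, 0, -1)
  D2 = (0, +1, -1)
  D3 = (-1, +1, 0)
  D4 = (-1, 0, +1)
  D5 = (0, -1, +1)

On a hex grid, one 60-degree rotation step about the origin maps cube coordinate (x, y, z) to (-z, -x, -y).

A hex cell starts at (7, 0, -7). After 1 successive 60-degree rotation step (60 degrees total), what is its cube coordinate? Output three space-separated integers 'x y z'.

Answer: 7 -7 0

Derivation:
Start: (7, 0, -7)
Step 1: (7, 0, -7) -> (-(-7), -(7), -(0)) = (7, -7, 0)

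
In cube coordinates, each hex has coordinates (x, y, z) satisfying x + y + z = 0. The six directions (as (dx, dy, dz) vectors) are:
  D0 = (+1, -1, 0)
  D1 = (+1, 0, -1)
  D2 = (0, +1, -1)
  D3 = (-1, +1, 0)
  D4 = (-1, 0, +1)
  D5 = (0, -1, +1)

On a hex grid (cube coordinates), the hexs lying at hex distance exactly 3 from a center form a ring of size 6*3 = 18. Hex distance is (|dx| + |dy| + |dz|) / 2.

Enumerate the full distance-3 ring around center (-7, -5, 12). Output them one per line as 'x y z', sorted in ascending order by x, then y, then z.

Answer: -10 -5 15
-10 -4 14
-10 -3 13
-10 -2 12
-9 -6 15
-9 -2 11
-8 -7 15
-8 -2 10
-7 -8 15
-7 -2 9
-6 -8 14
-6 -3 9
-5 -8 13
-5 -4 9
-4 -8 12
-4 -7 11
-4 -6 10
-4 -5 9

Derivation:
Walk ring at distance 3 from (-7, -5, 12):
Start at center + D4*3 = (-10, -5, 15)
  hex 0: (-10, -5, 15)
  hex 1: (-9, -6, 15)
  hex 2: (-8, -7, 15)
  hex 3: (-7, -8, 15)
  hex 4: (-6, -8, 14)
  hex 5: (-5, -8, 13)
  hex 6: (-4, -8, 12)
  hex 7: (-4, -7, 11)
  hex 8: (-4, -6, 10)
  hex 9: (-4, -5, 9)
  hex 10: (-5, -4, 9)
  hex 11: (-6, -3, 9)
  hex 12: (-7, -2, 9)
  hex 13: (-8, -2, 10)
  hex 14: (-9, -2, 11)
  hex 15: (-10, -2, 12)
  hex 16: (-10, -3, 13)
  hex 17: (-10, -4, 14)
Sorted: 18 hexes.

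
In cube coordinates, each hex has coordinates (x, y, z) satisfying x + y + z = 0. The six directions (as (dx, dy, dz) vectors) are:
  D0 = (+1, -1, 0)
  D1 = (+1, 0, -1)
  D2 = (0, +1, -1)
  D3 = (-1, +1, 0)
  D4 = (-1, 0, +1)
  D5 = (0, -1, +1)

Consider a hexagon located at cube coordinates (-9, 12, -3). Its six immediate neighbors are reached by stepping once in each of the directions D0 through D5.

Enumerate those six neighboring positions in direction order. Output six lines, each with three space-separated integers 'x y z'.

Center: (-9, 12, -3). Add each direction:
  D0: (-9, 12, -3) + (1, -1, 0) = (-8, 11, -3)
  D1: (-9, 12, -3) + (1, 0, -1) = (-8, 12, -4)
  D2: (-9, 12, -3) + (0, 1, -1) = (-9, 13, -4)
  D3: (-9, 12, -3) + (-1, 1, 0) = (-10, 13, -3)
  D4: (-9, 12, -3) + (-1, 0, 1) = (-10, 12, -2)
  D5: (-9, 12, -3) + (0, -1, 1) = (-9, 11, -2)

Answer: -8 11 -3
-8 12 -4
-9 13 -4
-10 13 -3
-10 12 -2
-9 11 -2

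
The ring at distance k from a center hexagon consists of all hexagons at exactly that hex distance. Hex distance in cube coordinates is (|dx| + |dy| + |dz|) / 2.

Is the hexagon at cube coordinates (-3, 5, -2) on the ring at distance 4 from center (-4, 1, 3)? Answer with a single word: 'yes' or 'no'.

Answer: no

Derivation:
|px - cx| = |-3 - (-4)| = 1
|py - cy| = |5 - 1| = 4
|pz - cz| = |-2 - 3| = 5
distance = (1+4+5)/2 = 10/2 = 5
radius = 4; distance != radius -> no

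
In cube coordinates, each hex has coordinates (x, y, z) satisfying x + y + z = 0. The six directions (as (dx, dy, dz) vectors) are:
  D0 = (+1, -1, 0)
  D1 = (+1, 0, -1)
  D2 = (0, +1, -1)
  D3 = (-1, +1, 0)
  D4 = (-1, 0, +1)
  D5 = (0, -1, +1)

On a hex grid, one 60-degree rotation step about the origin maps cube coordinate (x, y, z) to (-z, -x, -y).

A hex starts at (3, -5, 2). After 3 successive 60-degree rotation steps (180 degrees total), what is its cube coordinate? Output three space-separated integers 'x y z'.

Answer: -3 5 -2

Derivation:
Start: (3, -5, 2)
Step 1: (3, -5, 2) -> (-(2), -(3), -(-5)) = (-2, -3, 5)
Step 2: (-2, -3, 5) -> (-(5), -(-2), -(-3)) = (-5, 2, 3)
Step 3: (-5, 2, 3) -> (-(3), -(-5), -(2)) = (-3, 5, -2)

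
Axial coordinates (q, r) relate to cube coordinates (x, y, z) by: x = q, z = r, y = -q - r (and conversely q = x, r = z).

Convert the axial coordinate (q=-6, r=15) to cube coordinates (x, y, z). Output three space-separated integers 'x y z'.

x = q = -6
z = r = 15
y = -x - z = -(-6) - (15) = -9

Answer: -6 -9 15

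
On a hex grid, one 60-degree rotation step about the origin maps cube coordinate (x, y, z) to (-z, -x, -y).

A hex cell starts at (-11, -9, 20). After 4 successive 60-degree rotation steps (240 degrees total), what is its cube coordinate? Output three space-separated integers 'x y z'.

Answer: 20 -11 -9

Derivation:
Start: (-11, -9, 20)
Step 1: (-11, -9, 20) -> (-(20), -(-11), -(-9)) = (-20, 11, 9)
Step 2: (-20, 11, 9) -> (-(9), -(-20), -(11)) = (-9, 20, -11)
Step 3: (-9, 20, -11) -> (-(-11), -(-9), -(20)) = (11, 9, -20)
Step 4: (11, 9, -20) -> (-(-20), -(11), -(9)) = (20, -11, -9)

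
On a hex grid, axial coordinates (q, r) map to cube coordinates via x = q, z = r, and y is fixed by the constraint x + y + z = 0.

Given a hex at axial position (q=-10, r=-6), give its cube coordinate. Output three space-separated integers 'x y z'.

x = q = -10
z = r = -6
y = -x - z = -(-10) - (-6) = 16

Answer: -10 16 -6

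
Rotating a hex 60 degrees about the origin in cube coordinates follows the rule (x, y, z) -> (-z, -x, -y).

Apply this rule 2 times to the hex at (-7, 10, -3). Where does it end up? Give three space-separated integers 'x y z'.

Answer: 10 -3 -7

Derivation:
Start: (-7, 10, -3)
Step 1: (-7, 10, -3) -> (-(-3), -(-7), -(10)) = (3, 7, -10)
Step 2: (3, 7, -10) -> (-(-10), -(3), -(7)) = (10, -3, -7)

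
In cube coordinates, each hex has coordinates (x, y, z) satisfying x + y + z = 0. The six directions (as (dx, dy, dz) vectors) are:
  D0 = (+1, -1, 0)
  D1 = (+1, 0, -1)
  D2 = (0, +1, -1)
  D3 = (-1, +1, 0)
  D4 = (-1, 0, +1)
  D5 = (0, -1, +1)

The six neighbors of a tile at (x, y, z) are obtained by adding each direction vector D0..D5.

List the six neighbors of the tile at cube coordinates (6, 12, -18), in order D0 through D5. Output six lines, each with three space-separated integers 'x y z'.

Answer: 7 11 -18
7 12 -19
6 13 -19
5 13 -18
5 12 -17
6 11 -17

Derivation:
Center: (6, 12, -18). Add each direction:
  D0: (6, 12, -18) + (1, -1, 0) = (7, 11, -18)
  D1: (6, 12, -18) + (1, 0, -1) = (7, 12, -19)
  D2: (6, 12, -18) + (0, 1, -1) = (6, 13, -19)
  D3: (6, 12, -18) + (-1, 1, 0) = (5, 13, -18)
  D4: (6, 12, -18) + (-1, 0, 1) = (5, 12, -17)
  D5: (6, 12, -18) + (0, -1, 1) = (6, 11, -17)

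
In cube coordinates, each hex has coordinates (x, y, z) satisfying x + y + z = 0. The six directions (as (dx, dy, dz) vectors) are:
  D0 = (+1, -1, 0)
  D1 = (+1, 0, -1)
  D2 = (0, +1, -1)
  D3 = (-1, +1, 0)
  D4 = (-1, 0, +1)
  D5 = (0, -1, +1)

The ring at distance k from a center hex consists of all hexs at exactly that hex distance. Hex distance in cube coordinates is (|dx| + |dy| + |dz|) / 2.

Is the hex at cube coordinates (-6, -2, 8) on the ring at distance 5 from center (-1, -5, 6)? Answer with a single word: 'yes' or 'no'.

Answer: yes

Derivation:
|px - cx| = |-6 - (-1)| = 5
|py - cy| = |-2 - (-5)| = 3
|pz - cz| = |8 - 6| = 2
distance = (5+3+2)/2 = 10/2 = 5
radius = 5; distance == radius -> yes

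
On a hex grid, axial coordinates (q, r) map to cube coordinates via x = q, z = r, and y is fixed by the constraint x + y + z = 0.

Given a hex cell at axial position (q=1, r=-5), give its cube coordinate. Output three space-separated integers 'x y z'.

x = q = 1
z = r = -5
y = -x - z = -(1) - (-5) = 4

Answer: 1 4 -5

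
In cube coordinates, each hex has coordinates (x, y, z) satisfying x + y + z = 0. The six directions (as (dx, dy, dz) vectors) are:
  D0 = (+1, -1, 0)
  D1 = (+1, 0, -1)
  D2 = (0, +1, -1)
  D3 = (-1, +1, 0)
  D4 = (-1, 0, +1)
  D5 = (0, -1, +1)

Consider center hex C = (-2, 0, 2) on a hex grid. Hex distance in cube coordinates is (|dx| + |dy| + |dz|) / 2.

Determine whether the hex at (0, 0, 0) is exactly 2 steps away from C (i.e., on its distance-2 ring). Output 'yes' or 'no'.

Answer: yes

Derivation:
|px - cx| = |0 - (-2)| = 2
|py - cy| = |0 - 0| = 0
|pz - cz| = |0 - 2| = 2
distance = (2+0+2)/2 = 4/2 = 2
radius = 2; distance == radius -> yes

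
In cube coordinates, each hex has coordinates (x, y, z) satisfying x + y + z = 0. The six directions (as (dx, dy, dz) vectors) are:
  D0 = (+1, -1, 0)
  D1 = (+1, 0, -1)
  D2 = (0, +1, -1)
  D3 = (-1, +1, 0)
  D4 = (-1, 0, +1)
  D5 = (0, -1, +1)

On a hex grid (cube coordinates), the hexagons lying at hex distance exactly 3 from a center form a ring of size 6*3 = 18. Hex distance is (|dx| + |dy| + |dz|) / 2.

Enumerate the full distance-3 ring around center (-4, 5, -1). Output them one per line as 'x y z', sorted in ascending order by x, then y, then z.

Answer: -7 5 2
-7 6 1
-7 7 0
-7 8 -1
-6 4 2
-6 8 -2
-5 3 2
-5 8 -3
-4 2 2
-4 8 -4
-3 2 1
-3 7 -4
-2 2 0
-2 6 -4
-1 2 -1
-1 3 -2
-1 4 -3
-1 5 -4

Derivation:
Walk ring at distance 3 from (-4, 5, -1):
Start at center + D4*3 = (-7, 5, 2)
  hex 0: (-7, 5, 2)
  hex 1: (-6, 4, 2)
  hex 2: (-5, 3, 2)
  hex 3: (-4, 2, 2)
  hex 4: (-3, 2, 1)
  hex 5: (-2, 2, 0)
  hex 6: (-1, 2, -1)
  hex 7: (-1, 3, -2)
  hex 8: (-1, 4, -3)
  hex 9: (-1, 5, -4)
  hex 10: (-2, 6, -4)
  hex 11: (-3, 7, -4)
  hex 12: (-4, 8, -4)
  hex 13: (-5, 8, -3)
  hex 14: (-6, 8, -2)
  hex 15: (-7, 8, -1)
  hex 16: (-7, 7, 0)
  hex 17: (-7, 6, 1)
Sorted: 18 hexes.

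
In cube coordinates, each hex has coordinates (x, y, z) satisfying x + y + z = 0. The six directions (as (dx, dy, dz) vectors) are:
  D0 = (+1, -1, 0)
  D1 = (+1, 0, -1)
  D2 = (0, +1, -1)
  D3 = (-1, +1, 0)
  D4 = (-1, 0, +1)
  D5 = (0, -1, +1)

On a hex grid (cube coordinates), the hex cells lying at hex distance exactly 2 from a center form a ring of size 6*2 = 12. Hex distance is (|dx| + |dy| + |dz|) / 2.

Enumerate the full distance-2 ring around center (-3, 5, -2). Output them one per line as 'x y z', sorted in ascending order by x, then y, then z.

Answer: -5 5 0
-5 6 -1
-5 7 -2
-4 4 0
-4 7 -3
-3 3 0
-3 7 -4
-2 3 -1
-2 6 -4
-1 3 -2
-1 4 -3
-1 5 -4

Derivation:
Walk ring at distance 2 from (-3, 5, -2):
Start at center + D4*2 = (-5, 5, 0)
  hex 0: (-5, 5, 0)
  hex 1: (-4, 4, 0)
  hex 2: (-3, 3, 0)
  hex 3: (-2, 3, -1)
  hex 4: (-1, 3, -2)
  hex 5: (-1, 4, -3)
  hex 6: (-1, 5, -4)
  hex 7: (-2, 6, -4)
  hex 8: (-3, 7, -4)
  hex 9: (-4, 7, -3)
  hex 10: (-5, 7, -2)
  hex 11: (-5, 6, -1)
Sorted: 12 hexes.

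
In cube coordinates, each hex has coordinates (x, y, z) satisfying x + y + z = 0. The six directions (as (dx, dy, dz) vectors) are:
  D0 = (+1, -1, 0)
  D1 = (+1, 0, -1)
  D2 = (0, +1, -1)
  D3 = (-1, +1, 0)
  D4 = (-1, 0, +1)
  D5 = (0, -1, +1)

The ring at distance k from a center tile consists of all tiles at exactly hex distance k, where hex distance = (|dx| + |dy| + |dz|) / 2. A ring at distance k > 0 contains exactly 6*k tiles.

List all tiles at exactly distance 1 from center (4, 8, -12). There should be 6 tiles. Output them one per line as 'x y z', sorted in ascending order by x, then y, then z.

Answer: 3 8 -11
3 9 -12
4 7 -11
4 9 -13
5 7 -12
5 8 -13

Derivation:
Walk ring at distance 1 from (4, 8, -12):
Start at center + D4*1 = (3, 8, -11)
  hex 0: (3, 8, -11)
  hex 1: (4, 7, -11)
  hex 2: (5, 7, -12)
  hex 3: (5, 8, -13)
  hex 4: (4, 9, -13)
  hex 5: (3, 9, -12)
Sorted: 6 hexes.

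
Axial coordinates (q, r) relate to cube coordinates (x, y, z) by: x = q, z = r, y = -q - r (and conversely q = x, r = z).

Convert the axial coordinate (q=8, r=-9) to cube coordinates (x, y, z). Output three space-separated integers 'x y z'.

Answer: 8 1 -9

Derivation:
x = q = 8
z = r = -9
y = -x - z = -(8) - (-9) = 1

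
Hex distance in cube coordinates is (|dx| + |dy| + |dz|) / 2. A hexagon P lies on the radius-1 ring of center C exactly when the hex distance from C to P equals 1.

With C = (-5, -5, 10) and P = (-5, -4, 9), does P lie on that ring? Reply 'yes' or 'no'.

|px - cx| = |-5 - (-5)| = 0
|py - cy| = |-4 - (-5)| = 1
|pz - cz| = |9 - 10| = 1
distance = (0+1+1)/2 = 2/2 = 1
radius = 1; distance == radius -> yes

Answer: yes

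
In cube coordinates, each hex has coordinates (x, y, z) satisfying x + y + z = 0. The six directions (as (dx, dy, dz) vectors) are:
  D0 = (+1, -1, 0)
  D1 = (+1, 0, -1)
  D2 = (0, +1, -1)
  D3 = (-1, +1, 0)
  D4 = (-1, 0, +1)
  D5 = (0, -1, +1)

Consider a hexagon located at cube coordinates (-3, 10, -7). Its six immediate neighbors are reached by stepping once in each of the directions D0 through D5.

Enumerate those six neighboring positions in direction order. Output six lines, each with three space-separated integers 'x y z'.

Center: (-3, 10, -7). Add each direction:
  D0: (-3, 10, -7) + (1, -1, 0) = (-2, 9, -7)
  D1: (-3, 10, -7) + (1, 0, -1) = (-2, 10, -8)
  D2: (-3, 10, -7) + (0, 1, -1) = (-3, 11, -8)
  D3: (-3, 10, -7) + (-1, 1, 0) = (-4, 11, -7)
  D4: (-3, 10, -7) + (-1, 0, 1) = (-4, 10, -6)
  D5: (-3, 10, -7) + (0, -1, 1) = (-3, 9, -6)

Answer: -2 9 -7
-2 10 -8
-3 11 -8
-4 11 -7
-4 10 -6
-3 9 -6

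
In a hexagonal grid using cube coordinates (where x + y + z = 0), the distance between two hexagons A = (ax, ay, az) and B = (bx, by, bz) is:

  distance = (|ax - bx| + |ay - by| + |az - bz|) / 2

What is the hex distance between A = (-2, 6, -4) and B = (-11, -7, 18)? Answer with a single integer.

|ax - bx| = |-2 - (-11)| = 9
|ay - by| = |6 - (-7)| = 13
|az - bz| = |-4 - 18| = 22
distance = (9 + 13 + 22) / 2 = 44 / 2 = 22

Answer: 22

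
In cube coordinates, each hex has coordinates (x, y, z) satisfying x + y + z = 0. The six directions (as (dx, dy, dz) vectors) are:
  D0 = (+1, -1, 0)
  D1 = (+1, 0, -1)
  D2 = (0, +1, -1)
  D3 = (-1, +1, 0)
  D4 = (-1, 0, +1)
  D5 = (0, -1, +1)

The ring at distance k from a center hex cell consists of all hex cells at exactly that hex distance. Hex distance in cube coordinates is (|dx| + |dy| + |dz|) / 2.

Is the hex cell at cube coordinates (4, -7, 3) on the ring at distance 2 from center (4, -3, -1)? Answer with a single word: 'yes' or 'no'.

|px - cx| = |4 - 4| = 0
|py - cy| = |-7 - (-3)| = 4
|pz - cz| = |3 - (-1)| = 4
distance = (0+4+4)/2 = 8/2 = 4
radius = 2; distance != radius -> no

Answer: no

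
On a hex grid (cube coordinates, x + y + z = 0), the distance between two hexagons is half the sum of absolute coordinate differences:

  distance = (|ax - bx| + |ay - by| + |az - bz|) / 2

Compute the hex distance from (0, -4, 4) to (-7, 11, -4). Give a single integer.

Answer: 15

Derivation:
|ax - bx| = |0 - (-7)| = 7
|ay - by| = |-4 - 11| = 15
|az - bz| = |4 - (-4)| = 8
distance = (7 + 15 + 8) / 2 = 30 / 2 = 15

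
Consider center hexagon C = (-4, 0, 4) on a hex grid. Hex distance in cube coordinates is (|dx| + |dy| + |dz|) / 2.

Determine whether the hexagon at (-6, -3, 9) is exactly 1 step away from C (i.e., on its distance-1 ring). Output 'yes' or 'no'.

Answer: no

Derivation:
|px - cx| = |-6 - (-4)| = 2
|py - cy| = |-3 - 0| = 3
|pz - cz| = |9 - 4| = 5
distance = (2+3+5)/2 = 10/2 = 5
radius = 1; distance != radius -> no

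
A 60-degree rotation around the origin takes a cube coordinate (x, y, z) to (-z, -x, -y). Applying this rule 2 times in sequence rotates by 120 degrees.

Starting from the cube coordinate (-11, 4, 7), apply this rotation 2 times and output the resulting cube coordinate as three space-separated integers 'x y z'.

Start: (-11, 4, 7)
Step 1: (-11, 4, 7) -> (-(7), -(-11), -(4)) = (-7, 11, -4)
Step 2: (-7, 11, -4) -> (-(-4), -(-7), -(11)) = (4, 7, -11)

Answer: 4 7 -11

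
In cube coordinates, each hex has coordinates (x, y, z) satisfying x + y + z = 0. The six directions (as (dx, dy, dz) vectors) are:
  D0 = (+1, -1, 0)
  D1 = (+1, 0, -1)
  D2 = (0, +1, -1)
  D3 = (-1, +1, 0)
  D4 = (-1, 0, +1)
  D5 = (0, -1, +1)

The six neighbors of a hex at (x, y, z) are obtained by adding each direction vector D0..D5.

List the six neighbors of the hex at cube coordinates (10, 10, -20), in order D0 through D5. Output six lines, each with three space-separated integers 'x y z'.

Answer: 11 9 -20
11 10 -21
10 11 -21
9 11 -20
9 10 -19
10 9 -19

Derivation:
Center: (10, 10, -20). Add each direction:
  D0: (10, 10, -20) + (1, -1, 0) = (11, 9, -20)
  D1: (10, 10, -20) + (1, 0, -1) = (11, 10, -21)
  D2: (10, 10, -20) + (0, 1, -1) = (10, 11, -21)
  D3: (10, 10, -20) + (-1, 1, 0) = (9, 11, -20)
  D4: (10, 10, -20) + (-1, 0, 1) = (9, 10, -19)
  D5: (10, 10, -20) + (0, -1, 1) = (10, 9, -19)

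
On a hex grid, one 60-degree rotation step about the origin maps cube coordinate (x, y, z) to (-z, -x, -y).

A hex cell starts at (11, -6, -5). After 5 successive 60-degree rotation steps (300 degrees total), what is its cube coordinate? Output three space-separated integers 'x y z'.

Start: (11, -6, -5)
Step 1: (11, -6, -5) -> (-(-5), -(11), -(-6)) = (5, -11, 6)
Step 2: (5, -11, 6) -> (-(6), -(5), -(-11)) = (-6, -5, 11)
Step 3: (-6, -5, 11) -> (-(11), -(-6), -(-5)) = (-11, 6, 5)
Step 4: (-11, 6, 5) -> (-(5), -(-11), -(6)) = (-5, 11, -6)
Step 5: (-5, 11, -6) -> (-(-6), -(-5), -(11)) = (6, 5, -11)

Answer: 6 5 -11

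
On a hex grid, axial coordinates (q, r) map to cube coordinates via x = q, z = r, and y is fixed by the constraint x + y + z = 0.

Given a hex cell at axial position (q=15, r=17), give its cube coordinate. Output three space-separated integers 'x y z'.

x = q = 15
z = r = 17
y = -x - z = -(15) - (17) = -32

Answer: 15 -32 17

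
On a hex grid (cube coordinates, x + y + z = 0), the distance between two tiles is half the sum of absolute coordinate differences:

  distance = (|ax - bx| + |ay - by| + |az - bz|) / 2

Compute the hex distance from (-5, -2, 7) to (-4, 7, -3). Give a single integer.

Answer: 10

Derivation:
|ax - bx| = |-5 - (-4)| = 1
|ay - by| = |-2 - 7| = 9
|az - bz| = |7 - (-3)| = 10
distance = (1 + 9 + 10) / 2 = 20 / 2 = 10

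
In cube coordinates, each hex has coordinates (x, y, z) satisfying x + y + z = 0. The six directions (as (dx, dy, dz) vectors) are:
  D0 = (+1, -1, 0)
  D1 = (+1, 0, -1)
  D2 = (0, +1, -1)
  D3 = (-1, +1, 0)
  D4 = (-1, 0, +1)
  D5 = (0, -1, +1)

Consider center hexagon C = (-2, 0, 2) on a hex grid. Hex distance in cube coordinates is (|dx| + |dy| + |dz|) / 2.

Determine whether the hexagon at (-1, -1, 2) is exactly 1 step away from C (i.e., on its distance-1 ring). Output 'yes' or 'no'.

Answer: yes

Derivation:
|px - cx| = |-1 - (-2)| = 1
|py - cy| = |-1 - 0| = 1
|pz - cz| = |2 - 2| = 0
distance = (1+1+0)/2 = 2/2 = 1
radius = 1; distance == radius -> yes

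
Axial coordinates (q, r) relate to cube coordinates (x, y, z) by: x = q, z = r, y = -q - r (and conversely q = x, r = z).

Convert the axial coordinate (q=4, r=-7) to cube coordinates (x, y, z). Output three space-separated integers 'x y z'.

Answer: 4 3 -7

Derivation:
x = q = 4
z = r = -7
y = -x - z = -(4) - (-7) = 3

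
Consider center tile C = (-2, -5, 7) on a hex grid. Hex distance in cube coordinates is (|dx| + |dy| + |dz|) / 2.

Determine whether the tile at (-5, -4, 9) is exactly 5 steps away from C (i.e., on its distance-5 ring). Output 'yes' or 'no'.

|px - cx| = |-5 - (-2)| = 3
|py - cy| = |-4 - (-5)| = 1
|pz - cz| = |9 - 7| = 2
distance = (3+1+2)/2 = 6/2 = 3
radius = 5; distance != radius -> no

Answer: no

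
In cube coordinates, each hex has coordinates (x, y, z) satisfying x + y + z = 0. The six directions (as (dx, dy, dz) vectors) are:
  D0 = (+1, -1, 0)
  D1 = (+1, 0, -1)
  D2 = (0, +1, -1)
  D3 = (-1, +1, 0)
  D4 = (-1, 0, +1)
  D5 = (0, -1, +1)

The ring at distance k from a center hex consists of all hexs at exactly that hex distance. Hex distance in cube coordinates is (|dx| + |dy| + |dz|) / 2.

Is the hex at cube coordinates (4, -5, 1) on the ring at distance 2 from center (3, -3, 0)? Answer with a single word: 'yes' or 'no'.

|px - cx| = |4 - 3| = 1
|py - cy| = |-5 - (-3)| = 2
|pz - cz| = |1 - 0| = 1
distance = (1+2+1)/2 = 4/2 = 2
radius = 2; distance == radius -> yes

Answer: yes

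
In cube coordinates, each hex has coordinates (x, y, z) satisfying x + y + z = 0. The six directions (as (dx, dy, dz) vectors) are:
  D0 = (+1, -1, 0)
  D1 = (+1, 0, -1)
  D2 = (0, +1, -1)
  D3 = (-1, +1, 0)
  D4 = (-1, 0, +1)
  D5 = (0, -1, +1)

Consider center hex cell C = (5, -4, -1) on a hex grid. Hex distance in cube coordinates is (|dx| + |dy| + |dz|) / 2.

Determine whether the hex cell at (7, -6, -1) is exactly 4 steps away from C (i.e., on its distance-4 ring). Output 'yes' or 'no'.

|px - cx| = |7 - 5| = 2
|py - cy| = |-6 - (-4)| = 2
|pz - cz| = |-1 - (-1)| = 0
distance = (2+2+0)/2 = 4/2 = 2
radius = 4; distance != radius -> no

Answer: no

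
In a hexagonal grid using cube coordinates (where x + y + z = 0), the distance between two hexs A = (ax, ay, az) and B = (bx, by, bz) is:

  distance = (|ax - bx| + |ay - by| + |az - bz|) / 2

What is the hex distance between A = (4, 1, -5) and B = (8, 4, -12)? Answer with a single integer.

Answer: 7

Derivation:
|ax - bx| = |4 - 8| = 4
|ay - by| = |1 - 4| = 3
|az - bz| = |-5 - (-12)| = 7
distance = (4 + 3 + 7) / 2 = 14 / 2 = 7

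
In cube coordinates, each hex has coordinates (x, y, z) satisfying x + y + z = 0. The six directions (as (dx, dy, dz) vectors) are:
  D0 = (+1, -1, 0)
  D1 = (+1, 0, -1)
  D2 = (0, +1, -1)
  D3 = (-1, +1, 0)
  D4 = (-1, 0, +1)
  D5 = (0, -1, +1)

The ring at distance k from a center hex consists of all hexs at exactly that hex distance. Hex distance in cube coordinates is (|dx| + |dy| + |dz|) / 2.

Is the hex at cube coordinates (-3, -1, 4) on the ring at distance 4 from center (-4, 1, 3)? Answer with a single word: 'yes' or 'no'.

Answer: no

Derivation:
|px - cx| = |-3 - (-4)| = 1
|py - cy| = |-1 - 1| = 2
|pz - cz| = |4 - 3| = 1
distance = (1+2+1)/2 = 4/2 = 2
radius = 4; distance != radius -> no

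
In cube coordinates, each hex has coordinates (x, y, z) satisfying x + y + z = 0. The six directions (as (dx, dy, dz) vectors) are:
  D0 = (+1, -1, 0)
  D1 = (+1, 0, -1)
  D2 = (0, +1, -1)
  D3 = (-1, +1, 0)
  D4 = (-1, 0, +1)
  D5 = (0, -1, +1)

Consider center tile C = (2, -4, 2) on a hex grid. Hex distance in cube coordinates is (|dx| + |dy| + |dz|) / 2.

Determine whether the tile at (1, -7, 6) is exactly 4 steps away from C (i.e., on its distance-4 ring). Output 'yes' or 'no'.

|px - cx| = |1 - 2| = 1
|py - cy| = |-7 - (-4)| = 3
|pz - cz| = |6 - 2| = 4
distance = (1+3+4)/2 = 8/2 = 4
radius = 4; distance == radius -> yes

Answer: yes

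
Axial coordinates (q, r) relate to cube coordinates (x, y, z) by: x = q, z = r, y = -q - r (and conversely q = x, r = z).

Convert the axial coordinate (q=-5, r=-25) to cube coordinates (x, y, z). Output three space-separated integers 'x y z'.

x = q = -5
z = r = -25
y = -x - z = -(-5) - (-25) = 30

Answer: -5 30 -25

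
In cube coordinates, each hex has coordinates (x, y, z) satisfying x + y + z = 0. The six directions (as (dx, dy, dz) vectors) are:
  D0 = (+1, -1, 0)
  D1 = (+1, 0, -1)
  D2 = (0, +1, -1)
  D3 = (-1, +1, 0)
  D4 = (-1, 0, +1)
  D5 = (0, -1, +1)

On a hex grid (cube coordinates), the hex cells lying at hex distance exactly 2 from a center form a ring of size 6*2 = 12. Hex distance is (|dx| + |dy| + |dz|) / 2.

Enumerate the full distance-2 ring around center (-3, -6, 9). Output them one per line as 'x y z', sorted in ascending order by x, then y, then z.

Answer: -5 -6 11
-5 -5 10
-5 -4 9
-4 -7 11
-4 -4 8
-3 -8 11
-3 -4 7
-2 -8 10
-2 -5 7
-1 -8 9
-1 -7 8
-1 -6 7

Derivation:
Walk ring at distance 2 from (-3, -6, 9):
Start at center + D4*2 = (-5, -6, 11)
  hex 0: (-5, -6, 11)
  hex 1: (-4, -7, 11)
  hex 2: (-3, -8, 11)
  hex 3: (-2, -8, 10)
  hex 4: (-1, -8, 9)
  hex 5: (-1, -7, 8)
  hex 6: (-1, -6, 7)
  hex 7: (-2, -5, 7)
  hex 8: (-3, -4, 7)
  hex 9: (-4, -4, 8)
  hex 10: (-5, -4, 9)
  hex 11: (-5, -5, 10)
Sorted: 12 hexes.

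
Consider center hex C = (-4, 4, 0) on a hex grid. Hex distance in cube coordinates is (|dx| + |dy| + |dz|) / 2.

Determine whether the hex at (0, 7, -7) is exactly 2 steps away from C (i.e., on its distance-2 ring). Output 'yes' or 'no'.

Answer: no

Derivation:
|px - cx| = |0 - (-4)| = 4
|py - cy| = |7 - 4| = 3
|pz - cz| = |-7 - 0| = 7
distance = (4+3+7)/2 = 14/2 = 7
radius = 2; distance != radius -> no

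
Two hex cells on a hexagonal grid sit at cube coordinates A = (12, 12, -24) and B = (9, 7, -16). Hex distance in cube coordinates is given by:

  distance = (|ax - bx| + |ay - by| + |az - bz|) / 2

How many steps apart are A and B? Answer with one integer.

|ax - bx| = |12 - 9| = 3
|ay - by| = |12 - 7| = 5
|az - bz| = |-24 - (-16)| = 8
distance = (3 + 5 + 8) / 2 = 16 / 2 = 8

Answer: 8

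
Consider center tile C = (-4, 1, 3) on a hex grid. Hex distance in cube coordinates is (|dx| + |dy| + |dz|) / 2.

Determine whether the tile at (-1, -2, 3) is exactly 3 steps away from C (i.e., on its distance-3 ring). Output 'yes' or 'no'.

|px - cx| = |-1 - (-4)| = 3
|py - cy| = |-2 - 1| = 3
|pz - cz| = |3 - 3| = 0
distance = (3+3+0)/2 = 6/2 = 3
radius = 3; distance == radius -> yes

Answer: yes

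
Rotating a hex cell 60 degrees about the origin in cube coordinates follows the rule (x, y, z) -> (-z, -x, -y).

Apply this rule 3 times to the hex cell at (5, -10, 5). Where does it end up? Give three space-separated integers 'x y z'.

Answer: -5 10 -5

Derivation:
Start: (5, -10, 5)
Step 1: (5, -10, 5) -> (-(5), -(5), -(-10)) = (-5, -5, 10)
Step 2: (-5, -5, 10) -> (-(10), -(-5), -(-5)) = (-10, 5, 5)
Step 3: (-10, 5, 5) -> (-(5), -(-10), -(5)) = (-5, 10, -5)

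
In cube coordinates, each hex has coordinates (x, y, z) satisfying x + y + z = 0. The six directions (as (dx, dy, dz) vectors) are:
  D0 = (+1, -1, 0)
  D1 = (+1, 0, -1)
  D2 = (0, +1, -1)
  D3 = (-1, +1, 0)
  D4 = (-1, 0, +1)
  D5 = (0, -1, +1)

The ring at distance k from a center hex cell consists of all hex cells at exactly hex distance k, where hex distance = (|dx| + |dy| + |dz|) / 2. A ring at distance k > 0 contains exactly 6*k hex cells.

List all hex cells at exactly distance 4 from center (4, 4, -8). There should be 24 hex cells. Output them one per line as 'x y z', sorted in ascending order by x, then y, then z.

Walk ring at distance 4 from (4, 4, -8):
Start at center + D4*4 = (0, 4, -4)
  hex 0: (0, 4, -4)
  hex 1: (1, 3, -4)
  hex 2: (2, 2, -4)
  hex 3: (3, 1, -4)
  hex 4: (4, 0, -4)
  hex 5: (5, 0, -5)
  hex 6: (6, 0, -6)
  hex 7: (7, 0, -7)
  hex 8: (8, 0, -8)
  hex 9: (8, 1, -9)
  hex 10: (8, 2, -10)
  hex 11: (8, 3, -11)
  hex 12: (8, 4, -12)
  hex 13: (7, 5, -12)
  hex 14: (6, 6, -12)
  hex 15: (5, 7, -12)
  hex 16: (4, 8, -12)
  hex 17: (3, 8, -11)
  hex 18: (2, 8, -10)
  hex 19: (1, 8, -9)
  hex 20: (0, 8, -8)
  hex 21: (0, 7, -7)
  hex 22: (0, 6, -6)
  hex 23: (0, 5, -5)
Sorted: 24 hexes.

Answer: 0 4 -4
0 5 -5
0 6 -6
0 7 -7
0 8 -8
1 3 -4
1 8 -9
2 2 -4
2 8 -10
3 1 -4
3 8 -11
4 0 -4
4 8 -12
5 0 -5
5 7 -12
6 0 -6
6 6 -12
7 0 -7
7 5 -12
8 0 -8
8 1 -9
8 2 -10
8 3 -11
8 4 -12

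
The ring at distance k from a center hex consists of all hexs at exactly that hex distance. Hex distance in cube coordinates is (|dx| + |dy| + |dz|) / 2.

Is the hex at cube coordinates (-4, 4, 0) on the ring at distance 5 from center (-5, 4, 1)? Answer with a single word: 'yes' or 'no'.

|px - cx| = |-4 - (-5)| = 1
|py - cy| = |4 - 4| = 0
|pz - cz| = |0 - 1| = 1
distance = (1+0+1)/2 = 2/2 = 1
radius = 5; distance != radius -> no

Answer: no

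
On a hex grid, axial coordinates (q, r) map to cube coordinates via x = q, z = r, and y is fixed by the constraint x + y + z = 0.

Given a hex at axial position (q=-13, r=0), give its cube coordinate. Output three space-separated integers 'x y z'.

x = q = -13
z = r = 0
y = -x - z = -(-13) - (0) = 13

Answer: -13 13 0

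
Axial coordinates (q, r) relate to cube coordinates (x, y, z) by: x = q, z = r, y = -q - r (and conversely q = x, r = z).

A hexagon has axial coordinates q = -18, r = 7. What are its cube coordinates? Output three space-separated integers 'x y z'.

x = q = -18
z = r = 7
y = -x - z = -(-18) - (7) = 11

Answer: -18 11 7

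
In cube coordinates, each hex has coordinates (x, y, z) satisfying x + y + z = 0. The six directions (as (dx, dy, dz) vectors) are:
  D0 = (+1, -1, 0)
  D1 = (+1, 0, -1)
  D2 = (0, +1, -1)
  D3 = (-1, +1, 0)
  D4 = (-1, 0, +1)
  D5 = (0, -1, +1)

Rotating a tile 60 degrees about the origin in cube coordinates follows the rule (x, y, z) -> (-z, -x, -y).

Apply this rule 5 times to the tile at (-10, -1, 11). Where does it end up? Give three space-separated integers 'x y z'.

Answer: 1 -11 10

Derivation:
Start: (-10, -1, 11)
Step 1: (-10, -1, 11) -> (-(11), -(-10), -(-1)) = (-11, 10, 1)
Step 2: (-11, 10, 1) -> (-(1), -(-11), -(10)) = (-1, 11, -10)
Step 3: (-1, 11, -10) -> (-(-10), -(-1), -(11)) = (10, 1, -11)
Step 4: (10, 1, -11) -> (-(-11), -(10), -(1)) = (11, -10, -1)
Step 5: (11, -10, -1) -> (-(-1), -(11), -(-10)) = (1, -11, 10)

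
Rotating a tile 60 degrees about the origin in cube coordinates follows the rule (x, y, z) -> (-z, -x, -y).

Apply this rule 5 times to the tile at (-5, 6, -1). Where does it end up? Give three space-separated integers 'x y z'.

Answer: -6 1 5

Derivation:
Start: (-5, 6, -1)
Step 1: (-5, 6, -1) -> (-(-1), -(-5), -(6)) = (1, 5, -6)
Step 2: (1, 5, -6) -> (-(-6), -(1), -(5)) = (6, -1, -5)
Step 3: (6, -1, -5) -> (-(-5), -(6), -(-1)) = (5, -6, 1)
Step 4: (5, -6, 1) -> (-(1), -(5), -(-6)) = (-1, -5, 6)
Step 5: (-1, -5, 6) -> (-(6), -(-1), -(-5)) = (-6, 1, 5)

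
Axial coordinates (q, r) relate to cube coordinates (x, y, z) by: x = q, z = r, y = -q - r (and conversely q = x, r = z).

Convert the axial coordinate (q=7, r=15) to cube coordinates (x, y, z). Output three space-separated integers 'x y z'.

Answer: 7 -22 15

Derivation:
x = q = 7
z = r = 15
y = -x - z = -(7) - (15) = -22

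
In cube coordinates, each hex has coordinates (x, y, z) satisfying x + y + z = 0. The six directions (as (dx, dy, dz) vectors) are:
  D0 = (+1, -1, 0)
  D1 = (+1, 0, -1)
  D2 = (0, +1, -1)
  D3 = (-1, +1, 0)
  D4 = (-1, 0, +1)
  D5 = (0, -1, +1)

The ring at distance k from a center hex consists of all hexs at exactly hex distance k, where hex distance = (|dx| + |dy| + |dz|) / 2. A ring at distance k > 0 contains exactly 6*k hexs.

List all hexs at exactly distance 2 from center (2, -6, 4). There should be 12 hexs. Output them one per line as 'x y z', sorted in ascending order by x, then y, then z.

Answer: 0 -6 6
0 -5 5
0 -4 4
1 -7 6
1 -4 3
2 -8 6
2 -4 2
3 -8 5
3 -5 2
4 -8 4
4 -7 3
4 -6 2

Derivation:
Walk ring at distance 2 from (2, -6, 4):
Start at center + D4*2 = (0, -6, 6)
  hex 0: (0, -6, 6)
  hex 1: (1, -7, 6)
  hex 2: (2, -8, 6)
  hex 3: (3, -8, 5)
  hex 4: (4, -8, 4)
  hex 5: (4, -7, 3)
  hex 6: (4, -6, 2)
  hex 7: (3, -5, 2)
  hex 8: (2, -4, 2)
  hex 9: (1, -4, 3)
  hex 10: (0, -4, 4)
  hex 11: (0, -5, 5)
Sorted: 12 hexes.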